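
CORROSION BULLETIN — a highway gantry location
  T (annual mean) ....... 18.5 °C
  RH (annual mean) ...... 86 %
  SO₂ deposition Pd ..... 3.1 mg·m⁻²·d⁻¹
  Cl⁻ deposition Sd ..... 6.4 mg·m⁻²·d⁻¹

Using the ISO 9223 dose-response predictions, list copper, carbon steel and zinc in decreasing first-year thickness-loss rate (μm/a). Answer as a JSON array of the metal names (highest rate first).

copper: temperature factor f = -0.080·(8.5) = -0.6800
  SO₂ term: 0.0053·3.1^0.26·exp(0.059·86-0.6800) = 0.5759
  Sd branch = 0.01025·Sd^0.27·e^(0.036·RH+0.049·T) = 0.9261 μm/a
  r_corr = 0.5759 + 0.9261 = 1.502 μm/a
carbon steel: temperature factor f = -0.054·(8.5) = -0.4590
  SO₂ term: 1.77·3.1^0.52·exp(0.02·86-0.4590) = 11.25
  Sd branch = 0.102·Sd^0.62·e^(0.033·RH+0.04·T) = 11.54 μm/a
  sum: 11.25 + 11.54 → r_corr = 22.79 μm/a
zinc: f(T) = -0.071·(T−10) [T>10 °C] = -0.6035
  Pd branch = 0.0129·Pd^0.44·e^(0.046·RH+f) = 0.6064 μm/a
  Cl⁻ term: 0.0175·6.4^0.57·exp(0.008·86+0.085·18.5) = 0.4834
  r_corr = 0.6064 + 0.4834 = 1.09 μm/a
Ordering by μm/a: carbon steel (22.8) > copper (1.5) > zinc (1.09)

["carbon steel", "copper", "zinc"]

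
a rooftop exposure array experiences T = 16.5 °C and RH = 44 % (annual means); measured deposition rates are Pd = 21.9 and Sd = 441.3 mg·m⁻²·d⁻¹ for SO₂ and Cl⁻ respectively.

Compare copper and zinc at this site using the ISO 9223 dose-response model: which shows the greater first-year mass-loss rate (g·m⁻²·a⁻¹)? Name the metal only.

zinc

copper: temperature factor f = -0.080·(6.5) = -0.5200
  sulphur-dioxide contribution → 0.09427 μm/a
  chloride contribution → 0.5806 μm/a
  ⇒ r_corr(copper) = 0.6748 μm/a
  mass loss = 0.6748 μm/a × 8.96 g/cm³ = 6.047 g·m⁻²·a⁻¹
zinc: temperature factor f = -0.071·(6.5) = -0.4615
  sulphur-dioxide contribution → 0.2393 μm/a
  chloride contribution → 3.255 μm/a
  total first-year rate 3.494 μm/a
  mass loss = 3.494 μm/a × 7.14 g/cm³ = 24.95 g·m⁻²·a⁻¹
Ordering by g·m⁻²·a⁻¹: zinc (24.9) > copper (6.05)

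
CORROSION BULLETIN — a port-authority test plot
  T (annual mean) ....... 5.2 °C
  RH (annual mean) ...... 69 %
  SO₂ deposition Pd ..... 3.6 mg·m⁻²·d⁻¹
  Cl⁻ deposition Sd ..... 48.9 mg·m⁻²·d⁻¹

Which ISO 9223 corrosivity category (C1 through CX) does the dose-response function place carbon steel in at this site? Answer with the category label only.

carbon steel: temperature factor f = +0.150·(-4.8) = -0.7200
  SO₂ term: 1.77·3.6^0.52·exp(0.02·69-0.7200) = 6.666
  Cl⁻ term: 0.102·48.9^0.62·exp(0.033·69+0.04·5.2) = 13.65
  sum: 6.666 + 13.65 → r_corr = 20.32 μm/a
Category bounds: 1.3…25 μm/a bracket r_corr ⇒ C2

C2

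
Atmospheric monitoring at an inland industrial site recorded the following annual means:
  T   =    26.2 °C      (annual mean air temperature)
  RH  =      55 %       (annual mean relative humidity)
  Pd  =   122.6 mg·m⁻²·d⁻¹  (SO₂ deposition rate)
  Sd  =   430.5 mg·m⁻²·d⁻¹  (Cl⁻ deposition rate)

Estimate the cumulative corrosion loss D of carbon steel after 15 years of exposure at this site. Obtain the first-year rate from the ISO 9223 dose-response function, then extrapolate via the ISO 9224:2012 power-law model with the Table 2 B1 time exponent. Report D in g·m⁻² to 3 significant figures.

D(15) = 3.36e+03 g·m⁻²

carbon steel: T>10 °C ⇒ hinge -0.054·(26.2−10) = -0.8748
  sulphur-dioxide contribution → 27.03 μm/a
  chloride contribution → 76.74 μm/a
  ⇒ r_corr(carbon steel) = 103.8 μm/a
Power-law: D(15) = r_corr · 15^0.523
  D(15) = 103.8 × 15^0.523 = 103.8 × 4.122 = 427.7 μm
  Mass loss = 427.7 μm × 7.85 g/cm³ = 3358 g·m⁻²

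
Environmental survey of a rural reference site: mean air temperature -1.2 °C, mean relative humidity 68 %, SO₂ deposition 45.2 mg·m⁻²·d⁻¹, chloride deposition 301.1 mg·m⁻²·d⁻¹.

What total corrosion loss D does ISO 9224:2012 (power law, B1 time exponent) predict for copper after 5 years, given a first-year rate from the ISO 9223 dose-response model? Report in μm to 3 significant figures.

D(5) = 2.09 μm

copper: temperature factor f = +0.126·(-11.2) = -1.4112
  sulphur-dioxide contribution → 0.1924 μm/a
  chloride contribution → 0.5219 μm/a
  total first-year rate 0.7143 μm/a
Long-term exponent b (ISO 9224 Table 2, B1) = 0.667
  D(5) = 0.7143 × 5^0.667 = 0.7143 × 2.926 = 2.09 μm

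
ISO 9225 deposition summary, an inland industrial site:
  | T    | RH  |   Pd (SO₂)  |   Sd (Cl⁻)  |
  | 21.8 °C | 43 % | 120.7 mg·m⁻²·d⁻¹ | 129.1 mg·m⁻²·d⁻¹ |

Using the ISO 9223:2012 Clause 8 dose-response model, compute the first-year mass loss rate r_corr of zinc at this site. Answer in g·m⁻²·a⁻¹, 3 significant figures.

zinc: temperature factor f = -0.071·(11.8) = -0.8378
  Pd branch = 0.0129·Pd^0.44·e^(0.046·RH+f) = 0.3324 μm/a
  Sd branch = 0.0175·Sd^0.57·e^(0.008·RH+0.085·T) = 2.514 μm/a
  sum: 0.3324 + 2.514 → r_corr = 2.847 μm/a
Convert to mass loss: 2.847 μm/a × 7.14 g/cm³ = 20.33 g·m⁻²·a⁻¹

r_corr = 20.3 g·m⁻²·a⁻¹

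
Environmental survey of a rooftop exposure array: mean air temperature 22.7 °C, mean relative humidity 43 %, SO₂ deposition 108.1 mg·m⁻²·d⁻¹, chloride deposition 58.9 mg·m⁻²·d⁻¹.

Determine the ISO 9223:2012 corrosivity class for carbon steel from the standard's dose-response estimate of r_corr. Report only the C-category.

carbon steel: temperature factor f = -0.054·(12.7) = -0.6858
  SO₂ term: 1.77·108.1^0.52·exp(0.02·43-0.6858) = 24.06
  Cl⁻ term: 0.102·58.9^0.62·exp(0.033·43+0.04·22.7) = 13.08
  r_corr = 24.06 + 13.08 = 37.14 μm/a
37.1 μm/a falls in (25, 50] for carbon steel → category C3

C3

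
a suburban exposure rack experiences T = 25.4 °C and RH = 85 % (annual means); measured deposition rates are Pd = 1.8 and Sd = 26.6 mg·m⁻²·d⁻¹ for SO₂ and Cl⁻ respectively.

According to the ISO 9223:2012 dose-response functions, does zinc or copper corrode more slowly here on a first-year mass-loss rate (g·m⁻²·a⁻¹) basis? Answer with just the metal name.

zinc

zinc: temperature factor f = -0.071·(15.4) = -1.0934
  sulphur-dioxide contribution → 0.2793 μm/a
  chloride contribution → 1.942 μm/a
  ⇒ r_corr(zinc) = 2.221 μm/a
  mass loss = 2.221 μm/a × 7.14 g/cm³ = 15.86 g·m⁻²·a⁻¹
copper: temperature factor f = -0.080·(15.4) = -1.2320
  sulphur-dioxide contribution → 0.2714 μm/a
  chloride contribution → 1.84 μm/a
  total first-year rate 2.112 μm/a
  mass loss = 2.112 μm/a × 8.96 g/cm³ = 18.92 g·m⁻²·a⁻¹
Ordering by g·m⁻²·a⁻¹: copper (18.9) > zinc (15.9)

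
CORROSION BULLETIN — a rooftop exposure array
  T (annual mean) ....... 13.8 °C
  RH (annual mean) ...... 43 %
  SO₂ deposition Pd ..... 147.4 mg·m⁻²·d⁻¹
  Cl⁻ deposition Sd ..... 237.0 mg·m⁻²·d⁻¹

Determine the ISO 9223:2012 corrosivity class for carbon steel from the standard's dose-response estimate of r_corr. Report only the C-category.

C4

carbon steel: f(T) = -0.054·(T−10) [T>10 °C] = -0.2052
  SO₂ term: 1.77·147.4^0.52·exp(0.02·43-0.2052) = 45.71
  Sd branch = 0.102·Sd^0.62·e^(0.033·RH+0.04·T) = 21.72 μm/a
  sum: 45.71 + 21.72 → r_corr = 67.43 μm/a
Category bounds: 50…80 μm/a bracket r_corr ⇒ C4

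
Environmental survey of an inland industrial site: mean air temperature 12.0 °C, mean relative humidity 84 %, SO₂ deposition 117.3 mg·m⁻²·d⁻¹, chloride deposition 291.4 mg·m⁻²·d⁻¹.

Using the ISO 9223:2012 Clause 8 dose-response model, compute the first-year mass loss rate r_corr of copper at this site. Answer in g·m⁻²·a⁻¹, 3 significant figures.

copper: T>10 °C ⇒ hinge -0.080·(12.0−10) = -0.1600
  SO₂ term: 0.0053·117.3^0.26·exp(0.059·84-0.1600) = 2.214
  Cl⁻ term: 0.01025·291.4^0.27·exp(0.036·84+0.049·12.0) = 1.757
  r_corr = 2.214 + 1.757 = 3.971 μm/a
Convert to mass loss: 3.971 μm/a × 8.96 g/cm³ = 35.58 g·m⁻²·a⁻¹

r_corr = 35.6 g·m⁻²·a⁻¹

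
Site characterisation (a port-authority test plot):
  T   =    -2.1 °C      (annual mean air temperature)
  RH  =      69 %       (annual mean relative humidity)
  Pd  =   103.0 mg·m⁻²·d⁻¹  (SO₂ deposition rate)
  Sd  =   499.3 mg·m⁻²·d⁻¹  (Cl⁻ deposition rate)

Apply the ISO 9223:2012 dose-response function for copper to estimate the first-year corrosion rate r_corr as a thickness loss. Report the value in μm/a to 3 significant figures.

r_corr = 0.819 μm/a

copper: T≤10 °C ⇒ hinge +0.126·(-2.1−10) = -1.5246
  sulphur-dioxide contribution → 0.2257 μm/a
  chloride contribution → 0.5934 μm/a
  total first-year rate 0.8191 μm/a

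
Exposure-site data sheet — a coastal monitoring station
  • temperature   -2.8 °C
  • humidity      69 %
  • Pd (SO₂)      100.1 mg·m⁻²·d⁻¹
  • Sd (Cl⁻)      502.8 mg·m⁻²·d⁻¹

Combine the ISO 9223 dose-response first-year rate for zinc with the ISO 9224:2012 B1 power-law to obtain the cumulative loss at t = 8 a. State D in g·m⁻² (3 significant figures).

zinc: temperature factor f = +0.038·(-12.8) = -0.4864
  Pd branch = 0.0129·Pd^0.44·e^(0.046·RH+f) = 1.439 μm/a
  Sd branch = 0.0175·Sd^0.57·e^(0.008·RH+0.085·T) = 0.8302 μm/a
  r_corr = 1.439 + 0.8302 = 2.269 μm/a
ISO 9224: D(t) = r_corr · t^b with b = 0.813 (zinc, B1)
  D(8) = 2.269 × 8^0.813 = 2.269 × 5.423 = 12.3 μm
  Mass loss = 12.3 μm × 7.14 g/cm³ = 87.85 g·m⁻²

D(8) = 87.9 g·m⁻²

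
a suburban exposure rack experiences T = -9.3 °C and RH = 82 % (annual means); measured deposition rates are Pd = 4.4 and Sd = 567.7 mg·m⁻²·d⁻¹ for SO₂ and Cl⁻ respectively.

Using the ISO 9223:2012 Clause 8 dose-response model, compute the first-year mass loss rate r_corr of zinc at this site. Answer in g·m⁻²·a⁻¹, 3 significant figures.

zinc: temperature factor f = +0.038·(-19.3) = -0.7334
  Pd branch = 0.0129·Pd^0.44·e^(0.046·RH+f) = 0.5168 μm/a
  Sd branch = 0.0175·Sd^0.57·e^(0.008·RH+0.085·T) = 0.5682 μm/a
  r_corr = 0.5168 + 0.5682 = 1.085 μm/a
Convert to mass loss: 1.085 μm/a × 7.14 g/cm³ = 7.747 g·m⁻²·a⁻¹

r_corr = 7.75 g·m⁻²·a⁻¹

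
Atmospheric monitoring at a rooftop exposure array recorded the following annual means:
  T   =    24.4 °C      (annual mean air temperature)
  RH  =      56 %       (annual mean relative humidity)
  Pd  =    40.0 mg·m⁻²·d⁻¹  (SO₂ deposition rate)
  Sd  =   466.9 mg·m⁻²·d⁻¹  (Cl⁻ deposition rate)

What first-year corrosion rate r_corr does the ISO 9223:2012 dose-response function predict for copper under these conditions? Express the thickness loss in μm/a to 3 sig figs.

copper: f(T) = -0.080·(T−10) [T>10 °C] = -1.1520
  Pd branch = 0.0053·Pd^0.26·e^(0.059·RH+f) = 0.119 μm/a
  Sd branch = 0.01025·Sd^0.27·e^(0.036·RH+0.049·T) = 1.337 μm/a
  r_corr = 0.119 + 1.337 = 1.456 μm/a

r_corr = 1.46 μm/a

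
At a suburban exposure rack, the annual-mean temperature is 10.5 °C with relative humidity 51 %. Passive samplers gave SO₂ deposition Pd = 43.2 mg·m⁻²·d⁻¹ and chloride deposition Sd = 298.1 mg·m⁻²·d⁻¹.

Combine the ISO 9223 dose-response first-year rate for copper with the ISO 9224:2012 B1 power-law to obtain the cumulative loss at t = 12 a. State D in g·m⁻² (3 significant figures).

copper: temperature factor f = -0.080·(0.5) = -0.0400
  sulphur-dioxide contribution → 0.2747 μm/a
  chloride contribution → 0.5007 μm/a
  total first-year rate 0.7755 μm/a
Power-law: D(12) = r_corr · 12^0.667
  D(12) = 0.7755 × 12^0.667 = 0.7755 × 5.246 = 4.068 μm
  Mass loss = 4.068 μm × 8.96 g/cm³ = 36.45 g·m⁻²

D(12) = 36.4 g·m⁻²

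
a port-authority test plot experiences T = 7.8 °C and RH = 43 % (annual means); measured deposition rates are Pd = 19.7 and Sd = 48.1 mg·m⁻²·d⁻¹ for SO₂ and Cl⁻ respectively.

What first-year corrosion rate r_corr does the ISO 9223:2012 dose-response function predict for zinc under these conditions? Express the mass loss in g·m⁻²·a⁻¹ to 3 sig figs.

r_corr = 5.38 g·m⁻²·a⁻¹

zinc: T≤10 °C ⇒ hinge +0.038·(7.8−10) = -0.0836
  SO₂ term: 0.0129·19.7^0.44·exp(0.046·43-0.0836) = 0.3183
  Cl⁻ term: 0.0175·48.1^0.57·exp(0.008·43+0.085·7.8) = 0.4357
  sum: 0.3183 + 0.4357 → r_corr = 0.754 μm/a
Convert to mass loss: 0.754 μm/a × 7.14 g/cm³ = 5.384 g·m⁻²·a⁻¹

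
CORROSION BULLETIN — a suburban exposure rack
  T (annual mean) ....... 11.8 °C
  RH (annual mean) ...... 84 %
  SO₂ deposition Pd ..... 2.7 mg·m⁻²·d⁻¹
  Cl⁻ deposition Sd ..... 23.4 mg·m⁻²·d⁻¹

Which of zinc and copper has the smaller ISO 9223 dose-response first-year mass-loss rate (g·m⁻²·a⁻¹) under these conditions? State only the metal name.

zinc

zinc: f(T) = -0.071·(T−10) [T>10 °C] = -0.1278
  sulphur-dioxide contribution → 0.8375 μm/a
  chloride contribution → 0.5636 μm/a
  total first-year rate 1.401 μm/a
  mass loss = 1.401 μm/a × 7.14 g/cm³ = 10 g·m⁻²·a⁻¹
copper: T>10 °C ⇒ hinge -0.080·(11.8−10) = -0.1440
  sulphur-dioxide contribution → 0.8438 μm/a
  chloride contribution → 0.8807 μm/a
  ⇒ r_corr(copper) = 1.725 μm/a
  mass loss = 1.725 μm/a × 8.96 g/cm³ = 15.45 g·m⁻²·a⁻¹
Ordering by g·m⁻²·a⁻¹: copper (15.5) > zinc (10)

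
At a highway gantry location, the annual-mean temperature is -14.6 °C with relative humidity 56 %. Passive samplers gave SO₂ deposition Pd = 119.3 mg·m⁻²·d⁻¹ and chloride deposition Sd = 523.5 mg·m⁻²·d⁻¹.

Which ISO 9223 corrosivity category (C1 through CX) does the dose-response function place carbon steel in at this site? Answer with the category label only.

C2

carbon steel: T≤10 °C ⇒ hinge +0.150·(-14.6−10) = -3.6900
  sulphur-dioxide contribution → 1.628 μm/a
  chloride contribution → 17.51 μm/a
  ⇒ r_corr(carbon steel) = 19.14 μm/a
Category bounds: 1.3…25 μm/a bracket r_corr ⇒ C2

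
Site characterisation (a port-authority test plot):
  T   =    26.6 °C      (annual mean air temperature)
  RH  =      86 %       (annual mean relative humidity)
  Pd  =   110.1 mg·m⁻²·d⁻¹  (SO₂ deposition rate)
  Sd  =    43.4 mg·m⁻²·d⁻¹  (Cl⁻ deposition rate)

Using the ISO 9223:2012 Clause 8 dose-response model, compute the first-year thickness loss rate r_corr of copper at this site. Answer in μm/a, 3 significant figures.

copper: f(T) = -0.080·(T−10) [T>10 °C] = -1.3280
  Pd branch = 0.0053·Pd^0.26·e^(0.059·RH+f) = 0.7621 μm/a
  Sd branch = 0.01025·Sd^0.27·e^(0.036·RH+0.049·T) = 2.309 μm/a
  sum: 0.7621 + 2.309 → r_corr = 3.071 μm/a

r_corr = 3.07 μm/a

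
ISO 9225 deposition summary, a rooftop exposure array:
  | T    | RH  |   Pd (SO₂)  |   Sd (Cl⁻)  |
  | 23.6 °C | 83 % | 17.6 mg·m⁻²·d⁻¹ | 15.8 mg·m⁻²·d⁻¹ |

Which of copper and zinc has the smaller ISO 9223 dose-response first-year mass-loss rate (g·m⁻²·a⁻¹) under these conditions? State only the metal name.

copper: f(T) = -0.080·(T−10) [T>10 °C] = -1.0880
  sulphur-dioxide contribution → 0.5039 μm/a
  chloride contribution → 1.362 μm/a
  total first-year rate 1.866 μm/a
  mass loss = 1.866 μm/a × 8.96 g/cm³ = 16.72 g·m⁻²·a⁻¹
zinc: f(T) = -0.071·(T−10) [T>10 °C] = -0.9656
  sulphur-dioxide contribution → 0.7896 μm/a
  chloride contribution → 1.219 μm/a
  total first-year rate 2.008 μm/a
  mass loss = 2.008 μm/a × 7.14 g/cm³ = 14.34 g·m⁻²·a⁻¹
Ordering by g·m⁻²·a⁻¹: copper (16.7) > zinc (14.3)

zinc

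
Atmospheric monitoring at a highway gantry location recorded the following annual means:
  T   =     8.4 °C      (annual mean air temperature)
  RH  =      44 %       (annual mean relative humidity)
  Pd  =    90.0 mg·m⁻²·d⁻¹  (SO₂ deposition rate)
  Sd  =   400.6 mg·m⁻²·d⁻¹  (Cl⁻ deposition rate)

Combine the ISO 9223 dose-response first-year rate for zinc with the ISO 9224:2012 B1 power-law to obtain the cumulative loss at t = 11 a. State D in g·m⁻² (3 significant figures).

zinc: T≤10 °C ⇒ hinge +0.038·(8.4−10) = -0.0608
  SO₂ term: 0.0129·90.0^0.44·exp(0.046·44-0.0608) = 0.6654
  Cl⁻ term: 0.0175·400.6^0.57·exp(0.008·44+0.085·8.4) = 1.547
  r_corr = 0.6654 + 1.547 = 2.213 μm/a
Long-term exponent b (ISO 9224 Table 2, B1) = 0.813
  D(11) = 2.213 × 11^0.813 = 2.213 × 7.025 = 15.54 μm
  Mass loss = 15.54 μm × 7.14 g/cm³ = 111 g·m⁻²

D(11) = 111 g·m⁻²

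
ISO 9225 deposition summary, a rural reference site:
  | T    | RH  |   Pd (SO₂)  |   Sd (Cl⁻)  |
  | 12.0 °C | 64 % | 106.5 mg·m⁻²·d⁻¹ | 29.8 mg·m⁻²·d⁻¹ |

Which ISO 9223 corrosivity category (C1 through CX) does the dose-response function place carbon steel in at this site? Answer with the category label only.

C4

carbon steel: T>10 °C ⇒ hinge -0.054·(12.0−10) = -0.1080
  Pd branch = 1.77·Pd^0.52·e^(0.02·RH+f) = 64.74 μm/a
  Sd branch = 0.102·Sd^0.62·e^(0.033·RH+0.04·T) = 11.18 μm/a
  r_corr = 64.74 + 11.18 = 75.92 μm/a
ISO 9223 Table 2 (carbon steel): 50 < 75.9 ≤ 80 μm/a ⇒ C4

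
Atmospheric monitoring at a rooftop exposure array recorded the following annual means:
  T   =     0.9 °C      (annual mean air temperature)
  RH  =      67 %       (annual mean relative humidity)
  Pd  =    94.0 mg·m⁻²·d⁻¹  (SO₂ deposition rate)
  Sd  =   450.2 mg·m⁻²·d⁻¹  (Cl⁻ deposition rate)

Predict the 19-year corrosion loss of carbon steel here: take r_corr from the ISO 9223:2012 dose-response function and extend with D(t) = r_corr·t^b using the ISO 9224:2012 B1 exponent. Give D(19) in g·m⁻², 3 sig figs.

carbon steel: temperature factor f = +0.150·(-9.1) = -1.3650
  Pd branch = 1.77·Pd^0.52·e^(0.02·RH+f) = 18.33 μm/a
  Sd branch = 0.102·Sd^0.62·e^(0.033·RH+0.04·T) = 42.62 μm/a
  r_corr = 18.33 + 42.62 = 60.95 μm/a
ISO 9224: D(t) = r_corr · t^b with b = 0.523 (carbon steel, B1)
  D(19) = 60.95 × 19^0.523 = 60.95 × 4.664 = 284.3 μm
  Mass loss = 284.3 μm × 7.85 g/cm³ = 2231 g·m⁻²

D(19) = 2.23e+03 g·m⁻²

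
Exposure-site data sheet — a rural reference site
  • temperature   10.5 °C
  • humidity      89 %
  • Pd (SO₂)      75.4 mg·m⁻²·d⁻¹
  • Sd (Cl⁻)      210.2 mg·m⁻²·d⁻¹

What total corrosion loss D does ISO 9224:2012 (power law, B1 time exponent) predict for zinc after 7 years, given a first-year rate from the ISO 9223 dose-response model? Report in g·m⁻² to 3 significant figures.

D(7) = 238 g·m⁻²

zinc: f(T) = -0.071·(T−10) [T>10 °C] = -0.0355
  Pd branch = 0.0129·Pd^0.44·e^(0.046·RH+f) = 5.003 μm/a
  Cl⁻ term: 0.0175·210.2^0.57·exp(0.008·89+0.085·10.5) = 1.836
  sum: 5.003 + 1.836 → r_corr = 6.838 μm/a
Long-term exponent b (ISO 9224 Table 2, B1) = 0.813
  D(7) = 6.838 × 7^0.813 = 6.838 × 4.865 = 33.27 μm
  Mass loss = 33.27 μm × 7.14 g/cm³ = 237.5 g·m⁻²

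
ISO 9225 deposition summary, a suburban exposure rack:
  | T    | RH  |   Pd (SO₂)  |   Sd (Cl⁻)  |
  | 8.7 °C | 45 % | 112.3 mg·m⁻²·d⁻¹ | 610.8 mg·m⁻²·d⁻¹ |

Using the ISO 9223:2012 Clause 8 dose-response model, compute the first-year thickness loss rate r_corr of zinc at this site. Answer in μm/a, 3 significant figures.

r_corr = 2.81 μm/a

zinc: f(T) = +0.038·(T−10) [T≤10 °C] = -0.0494
  sulphur-dioxide contribution → 0.7768 μm/a
  chloride contribution → 2.035 μm/a
  ⇒ r_corr(zinc) = 2.812 μm/a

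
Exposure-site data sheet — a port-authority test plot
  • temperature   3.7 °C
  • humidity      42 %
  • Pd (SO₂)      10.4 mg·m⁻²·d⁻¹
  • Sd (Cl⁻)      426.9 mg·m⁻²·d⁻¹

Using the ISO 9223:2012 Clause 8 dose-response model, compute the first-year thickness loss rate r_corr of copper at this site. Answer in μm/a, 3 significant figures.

copper: T≤10 °C ⇒ hinge +0.126·(3.7−10) = -0.7938
  SO₂ term: 0.0053·10.4^0.26·exp(0.059·42-0.7938) = 0.0525
  Sd branch = 0.01025·Sd^0.27·e^(0.036·RH+0.049·T) = 0.286 μm/a
  r_corr = 0.0525 + 0.286 = 0.3385 μm/a

r_corr = 0.338 μm/a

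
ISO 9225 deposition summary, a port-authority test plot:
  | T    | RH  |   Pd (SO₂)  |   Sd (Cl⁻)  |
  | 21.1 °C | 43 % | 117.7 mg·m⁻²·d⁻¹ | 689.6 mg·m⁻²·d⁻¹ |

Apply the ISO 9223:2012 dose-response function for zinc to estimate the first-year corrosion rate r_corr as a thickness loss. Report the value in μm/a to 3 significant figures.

r_corr = 6.50 μm/a

zinc: temperature factor f = -0.071·(11.1) = -0.7881
  Pd branch = 0.0129·Pd^0.44·e^(0.046·RH+f) = 0.3455 μm/a
  Cl⁻ term: 0.0175·689.6^0.57·exp(0.008·43+0.085·21.1) = 6.157
  sum: 0.3455 + 6.157 → r_corr = 6.502 μm/a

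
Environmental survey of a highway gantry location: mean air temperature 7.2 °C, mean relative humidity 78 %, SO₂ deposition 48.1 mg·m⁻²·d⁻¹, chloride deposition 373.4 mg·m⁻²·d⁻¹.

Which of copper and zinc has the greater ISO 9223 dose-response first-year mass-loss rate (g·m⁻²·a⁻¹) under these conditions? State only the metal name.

zinc

copper: T≤10 °C ⇒ hinge +0.126·(7.2−10) = -0.3528
  sulphur-dioxide contribution → 1.016 μm/a
  chloride contribution → 1.197 μm/a
  ⇒ r_corr(copper) = 2.213 μm/a
  mass loss = 2.213 μm/a × 8.96 g/cm³ = 19.83 g·m⁻²·a⁻¹
zinc: temperature factor f = +0.038·(-2.8) = -0.1064
  sulphur-dioxide contribution → 2.306 μm/a
  chloride contribution → 1.762 μm/a
  ⇒ r_corr(zinc) = 4.067 μm/a
  mass loss = 4.067 μm/a × 7.14 g/cm³ = 29.04 g·m⁻²·a⁻¹
Ordering by g·m⁻²·a⁻¹: zinc (29) > copper (19.8)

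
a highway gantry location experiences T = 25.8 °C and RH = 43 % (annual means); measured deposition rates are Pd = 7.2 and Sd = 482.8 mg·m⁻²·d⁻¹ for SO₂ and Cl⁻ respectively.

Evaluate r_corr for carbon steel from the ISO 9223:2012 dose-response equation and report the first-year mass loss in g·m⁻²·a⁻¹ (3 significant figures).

carbon steel: temperature factor f = -0.054·(15.8) = -0.8532
  Pd branch = 1.77·Pd^0.52·e^(0.02·RH+f) = 4.974 μm/a
  Sd branch = 0.102·Sd^0.62·e^(0.033·RH+0.04·T) = 54.57 μm/a
  r_corr = 4.974 + 54.57 = 59.55 μm/a
Convert to mass loss: 59.55 μm/a × 7.85 g/cm³ = 467.5 g·m⁻²·a⁻¹

r_corr = 467 g·m⁻²·a⁻¹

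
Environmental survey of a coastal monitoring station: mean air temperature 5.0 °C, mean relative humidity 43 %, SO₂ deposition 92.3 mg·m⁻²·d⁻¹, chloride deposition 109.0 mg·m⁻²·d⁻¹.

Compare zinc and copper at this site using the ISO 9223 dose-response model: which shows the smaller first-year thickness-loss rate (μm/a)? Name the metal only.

copper

zinc: f(T) = +0.038·(T−10) [T≤10 °C] = -0.1900
  Pd branch = 0.0129·Pd^0.44·e^(0.046·RH+f) = 0.5647 μm/a
  Sd branch = 0.0175·Sd^0.57·e^(0.008·RH+0.085·T) = 0.5474 μm/a
  r_corr = 0.5647 + 0.5474 = 1.112 μm/a
copper: temperature factor f = +0.126·(-5.0) = -0.6300
  Pd branch = 0.0053·Pd^0.26·e^(0.059·RH+f) = 0.1157 μm/a
  Sd branch = 0.01025·Sd^0.27·e^(0.036·RH+0.049·T) = 0.2185 μm/a
  sum: 0.1157 + 0.2185 → r_corr = 0.3343 μm/a
Ordering by μm/a: zinc (1.11) > copper (0.334)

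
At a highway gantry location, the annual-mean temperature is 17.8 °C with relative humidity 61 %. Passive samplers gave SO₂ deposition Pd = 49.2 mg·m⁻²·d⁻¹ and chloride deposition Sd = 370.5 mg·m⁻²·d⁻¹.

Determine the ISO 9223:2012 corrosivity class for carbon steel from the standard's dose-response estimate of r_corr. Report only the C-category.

carbon steel: T>10 °C ⇒ hinge -0.054·(17.8−10) = -0.4212
  sulphur-dioxide contribution → 29.83 μm/a
  chloride contribution → 60.91 μm/a
  total first-year rate 90.75 μm/a
90.7 μm/a falls in (80, 200] for carbon steel → category C5

C5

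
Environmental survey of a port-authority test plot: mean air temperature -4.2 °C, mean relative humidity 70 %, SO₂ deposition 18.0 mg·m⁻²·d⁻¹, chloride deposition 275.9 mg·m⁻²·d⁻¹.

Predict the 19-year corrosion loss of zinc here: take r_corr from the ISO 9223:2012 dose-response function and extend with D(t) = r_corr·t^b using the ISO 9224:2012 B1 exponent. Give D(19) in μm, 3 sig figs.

D(19) = 13.1 μm

zinc: T≤10 °C ⇒ hinge +0.038·(-4.2−10) = -0.5396
  SO₂ term: 0.0129·18.0^0.44·exp(0.046·70-0.5396) = 0.6714
  Sd branch = 0.0175·Sd^0.57·e^(0.008·RH+0.085·T) = 0.5278 μm/a
  sum: 0.6714 + 0.5278 → r_corr = 1.199 μm/a
ISO 9224: D(t) = r_corr · t^b with b = 0.813 (zinc, B1)
  D(19) = 1.199 × 19^0.813 = 1.199 × 10.96 = 13.14 μm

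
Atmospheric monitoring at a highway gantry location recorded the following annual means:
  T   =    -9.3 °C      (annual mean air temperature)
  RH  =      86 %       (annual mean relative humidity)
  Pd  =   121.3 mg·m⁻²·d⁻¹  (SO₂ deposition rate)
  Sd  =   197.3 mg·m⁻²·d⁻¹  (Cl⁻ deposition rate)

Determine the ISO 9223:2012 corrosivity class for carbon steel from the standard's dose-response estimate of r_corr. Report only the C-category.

C3

carbon steel: temperature factor f = +0.150·(-19.3) = -2.8950
  SO₂ term: 1.77·121.3^0.52·exp(0.02·86-2.8950) = 6.627
  Sd branch = 0.102·Sd^0.62·e^(0.033·RH+0.04·T) = 31.81 μm/a
  r_corr = 6.627 + 31.81 = 38.44 μm/a
38.4 μm/a falls in (25, 50] for carbon steel → category C3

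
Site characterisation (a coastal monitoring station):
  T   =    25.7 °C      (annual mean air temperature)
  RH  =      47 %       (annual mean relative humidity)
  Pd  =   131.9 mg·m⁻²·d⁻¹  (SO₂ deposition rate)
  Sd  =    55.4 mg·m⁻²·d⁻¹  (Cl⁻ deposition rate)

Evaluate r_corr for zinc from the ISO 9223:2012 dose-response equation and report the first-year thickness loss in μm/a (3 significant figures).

r_corr = 2.55 μm/a

zinc: f(T) = -0.071·(T−10) [T>10 °C] = -1.1147
  Pd branch = 0.0129·Pd^0.44·e^(0.046·RH+f) = 0.315 μm/a
  Cl⁻ term: 0.0175·55.4^0.57·exp(0.008·47+0.085·25.7) = 2.233
  r_corr = 0.315 + 2.233 = 2.548 μm/a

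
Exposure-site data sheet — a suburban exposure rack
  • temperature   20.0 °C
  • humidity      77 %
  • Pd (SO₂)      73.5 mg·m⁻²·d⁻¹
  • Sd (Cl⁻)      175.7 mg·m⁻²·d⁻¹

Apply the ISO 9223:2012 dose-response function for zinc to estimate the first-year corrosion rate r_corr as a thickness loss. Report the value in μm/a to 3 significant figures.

zinc: f(T) = -0.071·(T−10) [T>10 °C] = -0.7100
  sulphur-dioxide contribution → 1.451 μm/a
  chloride contribution → 3.376 μm/a
  total first-year rate 4.827 μm/a

r_corr = 4.83 μm/a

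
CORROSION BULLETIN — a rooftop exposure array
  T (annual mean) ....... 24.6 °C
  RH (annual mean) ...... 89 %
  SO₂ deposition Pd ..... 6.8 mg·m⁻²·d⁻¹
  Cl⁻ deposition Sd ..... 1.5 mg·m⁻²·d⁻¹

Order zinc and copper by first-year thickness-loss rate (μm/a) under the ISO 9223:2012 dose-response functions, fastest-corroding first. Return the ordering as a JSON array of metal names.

zinc: temperature factor f = -0.071·(14.6) = -1.0366
  Pd branch = 0.0129·Pd^0.44·e^(0.046·RH+f) = 0.6378 μm/a
  Cl⁻ term: 0.0175·1.5^0.57·exp(0.008·89+0.085·24.6) = 0.3637
  r_corr = 0.6378 + 0.3637 = 1.002 μm/a
copper: f(T) = -0.080·(T−10) [T>10 °C] = -1.1680
  SO₂ term: 0.0053·6.8^0.26·exp(0.059·89-1.1680) = 0.5176
  Sd branch = 0.01025·Sd^0.27·e^(0.036·RH+0.049·T) = 0.9403 μm/a
  r_corr = 0.5176 + 0.9403 = 1.458 μm/a
Ordering by μm/a: copper (1.46) > zinc (1)

["copper", "zinc"]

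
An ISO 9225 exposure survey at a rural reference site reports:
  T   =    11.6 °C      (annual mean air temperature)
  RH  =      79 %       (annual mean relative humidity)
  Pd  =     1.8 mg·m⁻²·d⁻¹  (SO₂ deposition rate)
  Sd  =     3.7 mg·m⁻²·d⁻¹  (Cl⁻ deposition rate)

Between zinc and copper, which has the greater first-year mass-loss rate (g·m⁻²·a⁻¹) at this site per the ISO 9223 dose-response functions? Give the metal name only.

zinc: f(T) = -0.071·(T−10) [T>10 °C] = -0.1136
  sulphur-dioxide contribution → 0.5647 μm/a
  chloride contribution → 0.186 μm/a
  total first-year rate 0.7507 μm/a
  mass loss = 0.7507 μm/a × 7.14 g/cm³ = 5.36 g·m⁻²·a⁻¹
copper: T>10 °C ⇒ hinge -0.080·(11.6−10) = -0.1280
  sulphur-dioxide contribution → 0.5745 μm/a
  chloride contribution → 0.4427 μm/a
  total first-year rate 1.017 μm/a
  mass loss = 1.017 μm/a × 8.96 g/cm³ = 9.114 g·m⁻²·a⁻¹
Ordering by g·m⁻²·a⁻¹: copper (9.11) > zinc (5.36)

copper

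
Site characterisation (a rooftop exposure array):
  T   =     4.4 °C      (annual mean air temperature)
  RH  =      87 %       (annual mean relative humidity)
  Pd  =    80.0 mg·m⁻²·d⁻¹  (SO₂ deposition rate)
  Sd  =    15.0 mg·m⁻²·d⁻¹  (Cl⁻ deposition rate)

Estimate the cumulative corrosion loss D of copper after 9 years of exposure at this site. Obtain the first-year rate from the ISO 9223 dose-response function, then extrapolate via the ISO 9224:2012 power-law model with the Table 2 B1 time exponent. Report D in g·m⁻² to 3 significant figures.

copper: f(T) = +0.126·(T−10) [T≤10 °C] = -0.7056
  sulphur-dioxide contribution → 1.386 μm/a
  chloride contribution → 0.6055 μm/a
  total first-year rate 1.992 μm/a
ISO 9224: D(t) = r_corr · t^b with b = 0.667 (copper, B1)
  D(9) = 1.992 × 9^0.667 = 1.992 × 4.33 = 8.625 μm
  Mass loss = 8.625 μm × 8.96 g/cm³ = 77.28 g·m⁻²

D(9) = 77.3 g·m⁻²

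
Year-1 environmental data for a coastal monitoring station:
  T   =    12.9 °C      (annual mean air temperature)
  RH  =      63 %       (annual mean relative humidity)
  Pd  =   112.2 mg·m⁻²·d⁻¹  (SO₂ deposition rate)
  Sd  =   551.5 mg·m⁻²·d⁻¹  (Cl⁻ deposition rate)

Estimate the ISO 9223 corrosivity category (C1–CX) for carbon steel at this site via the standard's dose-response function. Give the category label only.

carbon steel: temperature factor f = -0.054·(2.9) = -0.1566
  Pd branch = 1.77·Pd^0.52·e^(0.02·RH+f) = 62.11 μm/a
  Sd branch = 0.102·Sd^0.62·e^(0.033·RH+0.04·T) = 68.45 μm/a
  sum: 62.11 + 68.45 → r_corr = 130.6 μm/a
Category bounds: 80…200 μm/a bracket r_corr ⇒ C5

C5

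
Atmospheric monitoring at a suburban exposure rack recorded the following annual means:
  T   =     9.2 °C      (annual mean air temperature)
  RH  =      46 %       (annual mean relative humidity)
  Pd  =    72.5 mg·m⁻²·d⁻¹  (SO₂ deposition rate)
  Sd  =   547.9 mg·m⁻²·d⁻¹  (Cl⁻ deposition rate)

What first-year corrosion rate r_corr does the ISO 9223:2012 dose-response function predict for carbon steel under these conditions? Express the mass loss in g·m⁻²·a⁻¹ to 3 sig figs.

carbon steel: T≤10 °C ⇒ hinge +0.150·(9.2−10) = -0.1200
  Pd branch = 1.77·Pd^0.52·e^(0.02·RH+f) = 36.54 μm/a
  Cl⁻ term: 0.102·547.9^0.62·exp(0.033·46+0.04·9.2) = 33.55
  sum: 36.54 + 33.55 → r_corr = 70.09 μm/a
Convert to mass loss: 70.09 μm/a × 7.85 g/cm³ = 550.2 g·m⁻²·a⁻¹

r_corr = 550 g·m⁻²·a⁻¹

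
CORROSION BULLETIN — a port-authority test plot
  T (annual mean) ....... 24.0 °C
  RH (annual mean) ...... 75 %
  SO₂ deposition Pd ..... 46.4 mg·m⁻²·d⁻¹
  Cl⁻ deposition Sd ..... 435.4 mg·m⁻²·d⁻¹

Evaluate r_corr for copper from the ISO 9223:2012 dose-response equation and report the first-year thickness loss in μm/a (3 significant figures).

copper: f(T) = -0.080·(T−10) [T>10 °C] = -1.1200
  sulphur-dioxide contribution → 0.3917 μm/a
  chloride contribution → 2.55 μm/a
  total first-year rate 2.942 μm/a

r_corr = 2.94 μm/a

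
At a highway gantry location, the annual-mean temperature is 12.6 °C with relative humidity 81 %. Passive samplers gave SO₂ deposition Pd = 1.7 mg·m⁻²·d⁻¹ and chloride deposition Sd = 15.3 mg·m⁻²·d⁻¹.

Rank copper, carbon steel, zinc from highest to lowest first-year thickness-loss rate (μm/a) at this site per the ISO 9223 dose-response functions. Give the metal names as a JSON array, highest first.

copper: f(T) = -0.080·(T−10) [T>10 °C] = -0.2080
  SO₂ term: 0.0053·1.7^0.26·exp(0.059·81-0.2080) = 0.588
  Sd branch = 0.01025·Sd^0.27·e^(0.036·RH+0.049·T) = 0.733 μm/a
  r_corr = 0.588 + 0.733 = 1.321 μm/a
carbon steel: T>10 °C ⇒ hinge -0.054·(12.6−10) = -0.1404
  Pd branch = 1.77·Pd^0.52·e^(0.02·RH+f) = 10.24 μm/a
  Cl⁻ term: 0.102·15.3^0.62·exp(0.033·81+0.04·12.6) = 13.27
  r_corr = 10.24 + 13.27 = 23.51 μm/a
zinc: temperature factor f = -0.071·(2.6) = -0.1846
  Pd branch = 0.0129·Pd^0.44·e^(0.046·RH+f) = 0.5623 μm/a
  Sd branch = 0.0175·Sd^0.57·e^(0.008·RH+0.085·T) = 0.4622 μm/a
  r_corr = 0.5623 + 0.4622 = 1.025 μm/a
Ordering by μm/a: carbon steel (23.5) > copper (1.32) > zinc (1.02)

["carbon steel", "copper", "zinc"]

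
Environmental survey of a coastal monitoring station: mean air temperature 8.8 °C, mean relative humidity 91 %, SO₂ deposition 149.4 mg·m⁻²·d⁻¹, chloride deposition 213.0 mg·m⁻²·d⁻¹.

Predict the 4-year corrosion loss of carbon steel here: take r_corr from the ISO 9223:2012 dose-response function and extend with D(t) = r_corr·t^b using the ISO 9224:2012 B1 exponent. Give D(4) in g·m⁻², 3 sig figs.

carbon steel: temperature factor f = +0.150·(-1.2) = -0.1800
  SO₂ term: 1.77·149.4^0.52·exp(0.02·91-0.1800) = 123.3
  Cl⁻ term: 0.102·213.0^0.62·exp(0.033·91+0.04·8.8) = 81.14
  sum: 123.3 + 81.14 → r_corr = 204.4 μm/a
Long-term exponent b (ISO 9224 Table 2, B1) = 0.523
  D(4) = 204.4 × 4^0.523 = 204.4 × 2.065 = 422.1 μm
  Mass loss = 422.1 μm × 7.85 g/cm³ = 3313 g·m⁻²

D(4) = 3.31e+03 g·m⁻²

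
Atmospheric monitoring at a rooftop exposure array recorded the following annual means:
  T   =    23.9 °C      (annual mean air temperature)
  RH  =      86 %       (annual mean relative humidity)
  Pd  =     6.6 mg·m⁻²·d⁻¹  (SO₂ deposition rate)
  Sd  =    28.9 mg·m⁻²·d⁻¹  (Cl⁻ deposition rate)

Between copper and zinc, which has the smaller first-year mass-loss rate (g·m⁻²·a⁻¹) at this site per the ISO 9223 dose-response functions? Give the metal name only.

zinc

copper: temperature factor f = -0.080·(13.9) = -1.1120
  sulphur-dioxide contribution → 0.455 μm/a
  chloride contribution → 1.813 μm/a
  ⇒ r_corr(copper) = 2.268 μm/a
  mass loss = 2.268 μm/a × 8.96 g/cm³ = 20.32 g·m⁻²·a⁻¹
zinc: T>10 °C ⇒ hinge -0.071·(23.9−10) = -0.9869
  sulphur-dioxide contribution → 0.5763 μm/a
  chloride contribution → 1.806 μm/a
  ⇒ r_corr(zinc) = 2.383 μm/a
  mass loss = 2.383 μm/a × 7.14 g/cm³ = 17.01 g·m⁻²·a⁻¹
Ordering by g·m⁻²·a⁻¹: copper (20.3) > zinc (17)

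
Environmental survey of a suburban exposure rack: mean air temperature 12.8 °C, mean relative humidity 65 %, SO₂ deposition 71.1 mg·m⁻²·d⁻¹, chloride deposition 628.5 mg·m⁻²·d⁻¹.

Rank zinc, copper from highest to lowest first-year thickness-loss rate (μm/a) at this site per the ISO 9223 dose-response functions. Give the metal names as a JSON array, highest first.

zinc: T>10 °C ⇒ hinge -0.071·(12.8−10) = -0.1988
  SO₂ term: 0.0129·71.1^0.44·exp(0.046·65-0.1988) = 1.373
  Sd branch = 0.0175·Sd^0.57·e^(0.008·RH+0.085·T) = 3.439 μm/a
  sum: 1.373 + 3.439 → r_corr = 4.812 μm/a
copper: f(T) = -0.080·(T−10) [T>10 °C] = -0.2240
  SO₂ term: 0.0053·71.1^0.26·exp(0.059·65-0.2240) = 0.5943
  Sd branch = 0.01025·Sd^0.27·e^(0.036·RH+0.049·T) = 1.135 μm/a
  r_corr = 0.5943 + 1.135 = 1.729 μm/a
Ordering by μm/a: zinc (4.81) > copper (1.73)

["zinc", "copper"]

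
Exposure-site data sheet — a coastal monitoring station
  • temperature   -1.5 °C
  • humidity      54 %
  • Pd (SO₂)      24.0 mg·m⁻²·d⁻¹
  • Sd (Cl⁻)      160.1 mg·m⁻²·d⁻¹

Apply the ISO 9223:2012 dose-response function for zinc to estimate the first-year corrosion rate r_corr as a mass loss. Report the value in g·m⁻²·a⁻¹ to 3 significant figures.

r_corr = 5.95 g·m⁻²·a⁻¹

zinc: temperature factor f = +0.038·(-11.5) = -0.4370
  SO₂ term: 0.0129·24.0^0.44·exp(0.046·54-0.4370) = 0.4045
  Cl⁻ term: 0.0175·160.1^0.57·exp(0.008·54+0.085·-1.5) = 0.4283
  r_corr = 0.4045 + 0.4283 = 0.8328 μm/a
Convert to mass loss: 0.8328 μm/a × 7.14 g/cm³ = 5.946 g·m⁻²·a⁻¹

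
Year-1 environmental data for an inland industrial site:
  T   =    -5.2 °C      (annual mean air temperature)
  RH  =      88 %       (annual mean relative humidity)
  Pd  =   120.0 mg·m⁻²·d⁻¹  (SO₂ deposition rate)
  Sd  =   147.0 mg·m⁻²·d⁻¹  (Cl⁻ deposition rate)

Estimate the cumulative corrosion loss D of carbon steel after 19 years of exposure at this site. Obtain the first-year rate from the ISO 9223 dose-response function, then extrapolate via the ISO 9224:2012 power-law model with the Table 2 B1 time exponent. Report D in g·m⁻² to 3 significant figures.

carbon steel: T≤10 °C ⇒ hinge +0.150·(-5.2−10) = -2.2800
  Pd branch = 1.77·Pd^0.52·e^(0.02·RH+f) = 12.69 μm/a
  Cl⁻ term: 0.102·147.0^0.62·exp(0.033·88+0.04·-5.2) = 33.36
  r_corr = 12.69 + 33.36 = 46.04 μm/a
Power-law: D(19) = r_corr · 19^0.523
  D(19) = 46.04 × 19^0.523 = 46.04 × 4.664 = 214.8 μm
  Mass loss = 214.8 μm × 7.85 g/cm³ = 1686 g·m⁻²

D(19) = 1.69e+03 g·m⁻²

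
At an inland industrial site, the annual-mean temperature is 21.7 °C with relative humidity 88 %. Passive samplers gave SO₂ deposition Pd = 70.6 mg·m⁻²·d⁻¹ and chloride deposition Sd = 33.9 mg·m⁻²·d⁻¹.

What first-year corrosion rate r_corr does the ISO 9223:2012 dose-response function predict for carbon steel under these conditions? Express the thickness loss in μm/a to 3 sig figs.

r_corr = 89.4 μm/a

carbon steel: T>10 °C ⇒ hinge -0.054·(21.7−10) = -0.6318
  sulphur-dioxide contribution → 50.04 μm/a
  chloride contribution → 39.4 μm/a
  ⇒ r_corr(carbon steel) = 89.44 μm/a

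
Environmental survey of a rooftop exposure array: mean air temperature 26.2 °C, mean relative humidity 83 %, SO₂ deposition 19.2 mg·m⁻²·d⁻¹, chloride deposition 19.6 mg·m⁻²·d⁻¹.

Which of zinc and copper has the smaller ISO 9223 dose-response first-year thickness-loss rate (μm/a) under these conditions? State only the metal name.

zinc: temperature factor f = -0.071·(16.2) = -1.1502
  sulphur-dioxide contribution → 0.6821 μm/a
  chloride contribution → 1.719 μm/a
  total first-year rate 2.401 μm/a
copper: T>10 °C ⇒ hinge -0.080·(26.2−10) = -1.2960
  sulphur-dioxide contribution → 0.4186 μm/a
  chloride contribution → 1.64 μm/a
  total first-year rate 2.059 μm/a
Ordering by μm/a: zinc (2.4) > copper (2.06)

copper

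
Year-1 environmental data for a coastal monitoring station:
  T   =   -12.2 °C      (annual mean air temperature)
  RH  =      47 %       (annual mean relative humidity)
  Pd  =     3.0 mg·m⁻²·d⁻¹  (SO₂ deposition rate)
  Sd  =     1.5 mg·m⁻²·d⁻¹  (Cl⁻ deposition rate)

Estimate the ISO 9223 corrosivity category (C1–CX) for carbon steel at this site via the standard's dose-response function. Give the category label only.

C1

carbon steel: temperature factor f = +0.150·(-22.2) = -3.3300
  Pd branch = 1.77·Pd^0.52·e^(0.02·RH+f) = 0.2872 μm/a
  Cl⁻ term: 0.102·1.5^0.62·exp(0.033·47+0.04·-12.2) = 0.3797
  sum: 0.2872 + 0.3797 → r_corr = 0.6668 μm/a
0.667 μm/a falls in (0, 1.3] for carbon steel → category C1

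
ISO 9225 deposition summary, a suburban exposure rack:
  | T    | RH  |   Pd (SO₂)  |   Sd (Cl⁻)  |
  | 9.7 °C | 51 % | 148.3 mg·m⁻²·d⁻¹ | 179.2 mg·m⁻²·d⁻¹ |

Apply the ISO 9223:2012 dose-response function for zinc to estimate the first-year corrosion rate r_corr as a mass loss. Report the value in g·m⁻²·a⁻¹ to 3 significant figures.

r_corr = 16.8 g·m⁻²·a⁻¹

zinc: f(T) = +0.038·(T−10) [T≤10 °C] = -0.0114
  SO₂ term: 0.0129·148.3^0.44·exp(0.046·51-0.0114) = 1.202
  Sd branch = 0.0175·Sd^0.57·e^(0.008·RH+0.085·T) = 1.155 μm/a
  sum: 1.202 + 1.155 → r_corr = 2.357 μm/a
Convert to mass loss: 2.357 μm/a × 7.14 g/cm³ = 16.83 g·m⁻²·a⁻¹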